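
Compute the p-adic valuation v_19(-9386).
v_19(-9386) = 2

v_19(n) is the largest exponent k such that 19^k divides n. Factor out: -9386 = -19^2 · 26. (Sign doesn't affect v_p.) So v_19(-9386) = 2.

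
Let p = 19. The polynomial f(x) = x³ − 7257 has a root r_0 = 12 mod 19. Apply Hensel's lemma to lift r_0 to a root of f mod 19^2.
r_1 = 278 (mod 361)

Hensel: r_{i+1} = r_i − f(r_i)/f′(r_i) mod 19^{i+2}, where f′(x) = 3x². Iterate:
  r_0 = 12 (mod 19)
  r_1 = 278 (mod 361)
Final: r = 278 with f(r) ≡ 0 mod 19^2.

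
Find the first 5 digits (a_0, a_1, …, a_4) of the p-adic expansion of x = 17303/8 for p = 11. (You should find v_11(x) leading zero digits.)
(a_0, …, a_4) = (0, 0, 0, 3, 4)

v_11(17303/8) = 3, so a_0 = ... = a_2 = 0. Factor out: x = 11^3 · u with u = 13/8 a unit in ℤ_11. Expand u iteratively via a_{v+i} = u_i mod 11, u_{i+1} = (u_i − a_{v+i})/11:
  u_0 = 13/8;  a_3 = 3;  u_1 = (u_0 − 3)/11 = -1/8
  u_1 = -1/8;  a_4 = 4;  u_2 = (u_1 − 4)/11 = -3/8
Digits: (0, 0, 0, 3, 4).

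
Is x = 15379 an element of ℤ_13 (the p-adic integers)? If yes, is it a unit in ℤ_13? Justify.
x ∈ ℤ_13 but not a unit; v_13(x) = 3 > 0

ℤ_13 = {x ∈ ℚ_13 : v_13(x) ≥ 0} and ℤ_13^× = {x ∈ ℤ_13 : v_13(x) = 0}. Here v_13(15379) = v_13(num) − v_13(den) = 3; compare against these criteria.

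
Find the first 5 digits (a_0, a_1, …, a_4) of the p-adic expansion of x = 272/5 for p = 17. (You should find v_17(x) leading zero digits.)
(a_0, …, a_4) = (0, 10, 3, 10, 13)

v_17(272/5) = 1, so a_0 = ... = a_0 = 0. Factor out: x = 17^1 · u with u = 16/5 a unit in ℤ_17. Expand u iteratively via a_{v+i} = u_i mod 17, u_{i+1} = (u_i − a_{v+i})/17:
  u_0 = 16/5;  a_1 = 10;  u_1 = (u_0 − 10)/17 = -2/5
  u_1 = -2/5;  a_2 = 3;  u_2 = (u_1 − 3)/17 = -1/5
  u_2 = -1/5;  a_3 = 10;  u_3 = (u_2 − 10)/17 = -3/5
  u_3 = -3/5;  a_4 = 13;  u_4 = (u_3 − 13)/17 = -4/5
Digits: (0, 10, 3, 10, 13).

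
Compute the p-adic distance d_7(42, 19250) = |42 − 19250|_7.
d_7(42, 19250) = 1/2401

Step 1 — x − y = 42 − 19250 = -19208. Step 2 — v_7(-19208) = 4 (factor: -19208 = −(7^4 · 8); the sign does not affect v_p). Step 3 — |x − y|_7 = 7^{-4} = 1/2401.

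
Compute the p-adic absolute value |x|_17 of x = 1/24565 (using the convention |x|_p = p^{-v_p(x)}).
|1/24565|_17 = 4913

Step 1 — compute v_17(x) by factoring powers of 17 out of the numerator and denominator: v_17(1/24565) = -3. Step 2 — apply |x|_p = p^{-v_p(x)} = 17^{3} = 4913.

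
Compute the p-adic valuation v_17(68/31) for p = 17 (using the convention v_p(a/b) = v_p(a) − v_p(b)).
v_17(68/31) = 1

Factor powers of 17 from the numerator and denominator of the reduced fraction: 68 = 17^1 · 4 and 31 = 17^0 · 31. Apply v_p(a/b) = v_p(a) − v_p(b): v_17(68/31) = 1 − 0 = 1.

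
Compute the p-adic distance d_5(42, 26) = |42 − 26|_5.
d_5(42, 26) = 1

Step 1 — x − y = 42 − 26 = 16. Step 2 — v_5(16) = 0 (factor: 16 = (5^0 · 16); the sign does not affect v_p). Step 3 — |x − y|_5 = 5^{0} = 1.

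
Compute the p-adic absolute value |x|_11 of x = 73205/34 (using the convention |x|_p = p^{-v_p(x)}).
|73205/34|_11 = 1/14641

Step 1 — compute v_11(x) by factoring powers of 11 out of the numerator and denominator: v_11(73205/34) = 4. Step 2 — apply |x|_p = p^{-v_p(x)} = 11^{-4} = 1/14641.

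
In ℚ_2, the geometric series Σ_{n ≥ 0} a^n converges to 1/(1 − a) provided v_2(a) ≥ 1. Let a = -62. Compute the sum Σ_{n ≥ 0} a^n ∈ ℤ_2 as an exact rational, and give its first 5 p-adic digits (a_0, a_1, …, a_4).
Σ a^n = 1/(1 − a) = 1/63;  first 5 digits = (1, 1, 1, 1, 1)

v_2(a) = 1 ≥ 1, so the series converges in ℤ_2 to 1/(1 − a) = 1/(1 − (-62)) = 1/63. Expand this rational in ℤ_2: compute digits iteratively via d_i = x_i mod 2, x_{i+1} = (x_i − d_i)/2. The first 5 digits are (1, 1, 1, 1, 1).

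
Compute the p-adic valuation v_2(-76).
v_2(-76) = 2

v_2(n) is the largest exponent k such that 2^k divides n. Factor out: -76 = -2^2 · 19. (Sign doesn't affect v_p.) So v_2(-76) = 2.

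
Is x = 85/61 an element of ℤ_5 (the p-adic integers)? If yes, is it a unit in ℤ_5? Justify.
x ∈ ℤ_5 but not a unit; v_5(x) = 1 > 0

ℤ_5 = {x ∈ ℚ_5 : v_5(x) ≥ 0} and ℤ_5^× = {x ∈ ℤ_5 : v_5(x) = 0}. Here v_5(85/61) = v_5(num) − v_5(den) = 1; compare against these criteria.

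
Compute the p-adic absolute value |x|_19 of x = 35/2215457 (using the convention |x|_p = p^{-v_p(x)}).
|35/2215457|_19 = 130321

Step 1 — compute v_19(x) by factoring powers of 19 out of the numerator and denominator: v_19(35/2215457) = -4. Step 2 — apply |x|_p = p^{-v_p(x)} = 19^{4} = 130321.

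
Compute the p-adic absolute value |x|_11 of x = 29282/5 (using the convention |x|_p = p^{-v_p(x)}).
|29282/5|_11 = 1/14641

Step 1 — compute v_11(x) by factoring powers of 11 out of the numerator and denominator: v_11(29282/5) = 4. Step 2 — apply |x|_p = p^{-v_p(x)} = 11^{-4} = 1/14641.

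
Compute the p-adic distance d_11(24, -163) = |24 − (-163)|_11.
d_11(24, -163) = 1/11

Step 1 — x − y = 24 − (-163) = 187. Step 2 — v_11(187) = 1 (factor: 187 = (11^1 · 17); the sign does not affect v_p). Step 3 — |x − y|_11 = 11^{-1} = 1/11.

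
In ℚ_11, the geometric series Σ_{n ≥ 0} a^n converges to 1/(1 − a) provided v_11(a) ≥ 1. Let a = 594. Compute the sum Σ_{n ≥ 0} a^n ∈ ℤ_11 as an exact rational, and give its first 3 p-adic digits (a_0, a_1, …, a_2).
Σ a^n = 1/(1 − a) = -1/593;  first 3 digits = (1, 10, 5)

v_11(a) = 1 ≥ 1, so the series converges in ℤ_11 to 1/(1 − a) = 1/(1 − 594) = -1/593. Expand this rational in ℤ_11: compute digits iteratively via d_i = x_i mod 11, x_{i+1} = (x_i − d_i)/11. The first 3 digits are (1, 10, 5).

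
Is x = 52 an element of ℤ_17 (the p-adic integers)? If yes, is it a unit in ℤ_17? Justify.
x ∈ ℤ_17^× (unit); v_17(x) = 0

ℤ_17 = {x ∈ ℚ_17 : v_17(x) ≥ 0} and ℤ_17^× = {x ∈ ℤ_17 : v_17(x) = 0}. Here v_17(52) = v_17(num) − v_17(den) = 0; compare against these criteria.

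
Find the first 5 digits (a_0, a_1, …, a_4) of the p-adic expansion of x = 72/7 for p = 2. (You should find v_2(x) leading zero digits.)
(a_0, …, a_4) = (0, 0, 0, 1, 1)

v_2(72/7) = 3, so a_0 = ... = a_2 = 0. Factor out: x = 2^3 · u with u = 9/7 a unit in ℤ_2. Expand u iteratively via a_{v+i} = u_i mod 2, u_{i+1} = (u_i − a_{v+i})/2:
  u_0 = 9/7;  a_3 = 1;  u_1 = (u_0 − 1)/2 = 1/7
  u_1 = 1/7;  a_4 = 1;  u_2 = (u_1 − 1)/2 = -3/7
Digits: (0, 0, 0, 1, 1).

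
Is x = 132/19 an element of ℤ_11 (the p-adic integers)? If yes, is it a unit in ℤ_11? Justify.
x ∈ ℤ_11 but not a unit; v_11(x) = 1 > 0

ℤ_11 = {x ∈ ℚ_11 : v_11(x) ≥ 0} and ℤ_11^× = {x ∈ ℤ_11 : v_11(x) = 0}. Here v_11(132/19) = v_11(num) − v_11(den) = 1; compare against these criteria.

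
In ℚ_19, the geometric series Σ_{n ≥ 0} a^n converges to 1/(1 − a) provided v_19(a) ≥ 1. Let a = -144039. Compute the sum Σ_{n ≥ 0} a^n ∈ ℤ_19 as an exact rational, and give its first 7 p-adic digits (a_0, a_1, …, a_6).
Σ a^n = 1/(1 − a) = 1/144040;  first 7 digits = (1, 0, 0, 17, 17, 18, 3)

v_19(a) = 3 ≥ 1, so the series converges in ℤ_19 to 1/(1 − a) = 1/(1 − (-144039)) = 1/144040. Expand this rational in ℤ_19: compute digits iteratively via d_i = x_i mod 19, x_{i+1} = (x_i − d_i)/19. The first 7 digits are (1, 0, 0, 17, 17, 18, 3).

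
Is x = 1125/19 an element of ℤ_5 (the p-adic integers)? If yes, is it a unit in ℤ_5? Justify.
x ∈ ℤ_5 but not a unit; v_5(x) = 3 > 0

ℤ_5 = {x ∈ ℚ_5 : v_5(x) ≥ 0} and ℤ_5^× = {x ∈ ℤ_5 : v_5(x) = 0}. Here v_5(1125/19) = v_5(num) − v_5(den) = 3; compare against these criteria.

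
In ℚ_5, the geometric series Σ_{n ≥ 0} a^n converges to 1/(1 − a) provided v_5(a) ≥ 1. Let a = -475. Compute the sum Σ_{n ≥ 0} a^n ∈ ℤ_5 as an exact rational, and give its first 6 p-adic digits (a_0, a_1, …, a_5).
Σ a^n = 1/(1 − a) = 1/476;  first 6 digits = (1, 0, 1, 1, 0, 2)

v_5(a) = 2 ≥ 1, so the series converges in ℤ_5 to 1/(1 − a) = 1/(1 − (-475)) = 1/476. Expand this rational in ℤ_5: compute digits iteratively via d_i = x_i mod 5, x_{i+1} = (x_i − d_i)/5. The first 6 digits are (1, 0, 1, 1, 0, 2).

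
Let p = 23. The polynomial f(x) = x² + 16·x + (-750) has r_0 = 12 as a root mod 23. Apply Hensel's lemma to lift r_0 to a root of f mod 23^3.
r_2 = 6291 (mod 12167)

Hensel: r_{i+1} = r_i − f(r_i)·(f′(r_i))^{-1} mod 23^{i+2}, f′(x) = 2x + 16. Iterate:
  r_0 = 12 (mod 23)
  r_1 = 472 (mod 529)
  r_2 = 6291 (mod 12167)
Final: r = 6291 satisfies f(r) ≡ 0 mod 23^3.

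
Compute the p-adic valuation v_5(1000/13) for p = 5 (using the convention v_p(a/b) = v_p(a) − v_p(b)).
v_5(1000/13) = 3

Factor powers of 5 from the numerator and denominator of the reduced fraction: 1000 = 5^3 · 8 and 13 = 5^0 · 13. Apply v_p(a/b) = v_p(a) − v_p(b): v_5(1000/13) = 3 − 0 = 3.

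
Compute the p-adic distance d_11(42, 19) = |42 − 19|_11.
d_11(42, 19) = 1

Step 1 — x − y = 42 − 19 = 23. Step 2 — v_11(23) = 0 (factor: 23 = (11^0 · 23); the sign does not affect v_p). Step 3 — |x − y|_11 = 11^{0} = 1.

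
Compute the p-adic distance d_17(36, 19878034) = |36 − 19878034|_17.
d_17(36, 19878034) = 1/1419857

Step 1 — x − y = 36 − 19878034 = -19877998. Step 2 — v_17(-19877998) = 5 (factor: -19877998 = −(17^5 · 14); the sign does not affect v_p). Step 3 — |x − y|_17 = 17^{-5} = 1/1419857.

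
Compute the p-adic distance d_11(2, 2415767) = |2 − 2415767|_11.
d_11(2, 2415767) = 1/161051

Step 1 — x − y = 2 − 2415767 = -2415765. Step 2 — v_11(-2415765) = 5 (factor: -2415765 = −(11^5 · 15); the sign does not affect v_p). Step 3 — |x − y|_11 = 11^{-5} = 1/161051.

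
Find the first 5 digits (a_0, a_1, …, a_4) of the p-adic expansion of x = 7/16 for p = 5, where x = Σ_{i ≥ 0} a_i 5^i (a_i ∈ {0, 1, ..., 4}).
(a_0, …, a_4) = (2, 0, 4, 2, 1)

v_5(7/16) = 0 (numerator and denominator both coprime to 5), so x ∈ ℤ_5^×. Compute digits iteratively via a_i = x_i mod 5, x_{i+1} = (x_i − a_i)/5, with x_0 = x:
  x_0 = 7/16;  a_0 = 2;  x_1 = (x_0 − 2)/5 = -5/16
  x_1 = -5/16;  a_1 = 0;  x_2 = (x_1 − 0)/5 = -1/16
  x_2 = -1/16;  a_2 = 4;  x_3 = (x_2 − 4)/5 = -13/16
  x_3 = -13/16;  a_3 = 2;  x_4 = (x_3 − 2)/5 = -9/16
  x_4 = -9/16;  a_4 = 1;  x_5 = (x_4 − 1)/5 = -5/16
Digits: (2, 0, 4, 2, 1).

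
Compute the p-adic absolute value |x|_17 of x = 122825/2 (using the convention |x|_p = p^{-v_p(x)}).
|122825/2|_17 = 1/4913

Step 1 — compute v_17(x) by factoring powers of 17 out of the numerator and denominator: v_17(122825/2) = 3. Step 2 — apply |x|_p = p^{-v_p(x)} = 17^{-3} = 1/4913.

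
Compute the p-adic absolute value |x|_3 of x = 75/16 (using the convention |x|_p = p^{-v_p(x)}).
|75/16|_3 = 1/3

Step 1 — compute v_3(x) by factoring powers of 3 out of the numerator and denominator: v_3(75/16) = 1. Step 2 — apply |x|_p = p^{-v_p(x)} = 3^{-1} = 1/3.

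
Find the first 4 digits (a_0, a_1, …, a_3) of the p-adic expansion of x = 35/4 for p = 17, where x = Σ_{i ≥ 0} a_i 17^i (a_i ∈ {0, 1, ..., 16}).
(a_0, …, a_3) = (13, 4, 4, 4)

v_17(35/4) = 0 (numerator and denominator both coprime to 17), so x ∈ ℤ_17^×. Compute digits iteratively via a_i = x_i mod 17, x_{i+1} = (x_i − a_i)/17, with x_0 = x:
  x_0 = 35/4;  a_0 = 13;  x_1 = (x_0 − 13)/17 = -1/4
  x_1 = -1/4;  a_1 = 4;  x_2 = (x_1 − 4)/17 = -1/4
  x_2 = -1/4;  a_2 = 4;  x_3 = (x_2 − 4)/17 = -1/4
  x_3 = -1/4;  a_3 = 4;  x_4 = (x_3 − 4)/17 = -1/4
Digits: (13, 4, 4, 4).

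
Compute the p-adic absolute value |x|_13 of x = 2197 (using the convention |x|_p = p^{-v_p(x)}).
|2197|_13 = 1/2197

Step 1 — compute v_13(x) by factoring powers of 13 out of the numerator and denominator: v_13(2197) = 3. Step 2 — apply |x|_p = p^{-v_p(x)} = 13^{-3} = 1/2197.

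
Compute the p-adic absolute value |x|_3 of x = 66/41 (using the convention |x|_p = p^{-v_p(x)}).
|66/41|_3 = 1/3

Step 1 — compute v_3(x) by factoring powers of 3 out of the numerator and denominator: v_3(66/41) = 1. Step 2 — apply |x|_p = p^{-v_p(x)} = 3^{-1} = 1/3.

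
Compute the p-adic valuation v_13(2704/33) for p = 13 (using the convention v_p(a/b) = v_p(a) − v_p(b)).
v_13(2704/33) = 2

Factor powers of 13 from the numerator and denominator of the reduced fraction: 2704 = 13^2 · 16 and 33 = 13^0 · 33. Apply v_p(a/b) = v_p(a) − v_p(b): v_13(2704/33) = 2 − 0 = 2.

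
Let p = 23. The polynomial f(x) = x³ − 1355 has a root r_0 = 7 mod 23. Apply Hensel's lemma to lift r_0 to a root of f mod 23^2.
r_1 = 237 (mod 529)

Hensel: r_{i+1} = r_i − f(r_i)/f′(r_i) mod 23^{i+2}, where f′(x) = 3x². Iterate:
  r_0 = 7 (mod 23)
  r_1 = 237 (mod 529)
Final: r = 237 with f(r) ≡ 0 mod 23^2.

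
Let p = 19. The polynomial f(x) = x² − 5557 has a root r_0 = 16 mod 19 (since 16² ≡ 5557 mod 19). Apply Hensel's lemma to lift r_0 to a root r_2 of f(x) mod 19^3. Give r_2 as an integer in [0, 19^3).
r_2 = 6172 (mod 6859)

Hensel's recurrence: r_{i+1} = r_i − f(r_i)·(f′(r_i))^{-1} mod 19^{i+2}, with f′(x) = 2x. Iterate:
  r_0 = 16 (mod 19)
  r_1 = 35 (mod 361)
  r_2 = 6172 (mod 6859)
Final: r_2 = 6172, and one checks f(r_2) ≡ 0 mod 19^3.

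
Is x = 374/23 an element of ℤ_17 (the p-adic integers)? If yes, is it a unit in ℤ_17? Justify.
x ∈ ℤ_17 but not a unit; v_17(x) = 1 > 0

ℤ_17 = {x ∈ ℚ_17 : v_17(x) ≥ 0} and ℤ_17^× = {x ∈ ℤ_17 : v_17(x) = 0}. Here v_17(374/23) = v_17(num) − v_17(den) = 1; compare against these criteria.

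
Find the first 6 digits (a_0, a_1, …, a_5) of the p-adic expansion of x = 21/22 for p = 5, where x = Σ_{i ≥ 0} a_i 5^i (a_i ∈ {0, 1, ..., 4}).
(a_0, …, a_5) = (3, 3, 0, 1, 0, 2)

v_5(21/22) = 0 (numerator and denominator both coprime to 5), so x ∈ ℤ_5^×. Compute digits iteratively via a_i = x_i mod 5, x_{i+1} = (x_i − a_i)/5, with x_0 = x:
  x_0 = 21/22;  a_0 = 3;  x_1 = (x_0 − 3)/5 = -9/22
  x_1 = -9/22;  a_1 = 3;  x_2 = (x_1 − 3)/5 = -15/22
  x_2 = -15/22;  a_2 = 0;  x_3 = (x_2 − 0)/5 = -3/22
  x_3 = -3/22;  a_3 = 1;  x_4 = (x_3 − 1)/5 = -5/22
  x_4 = -5/22;  a_4 = 0;  x_5 = (x_4 − 0)/5 = -1/22
  x_5 = -1/22;  a_5 = 2;  x_6 = (x_5 − 2)/5 = -9/22
Digits: (3, 3, 0, 1, 0, 2).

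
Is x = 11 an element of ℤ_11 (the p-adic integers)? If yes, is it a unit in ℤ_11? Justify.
x ∈ ℤ_11 but not a unit; v_11(x) = 1 > 0

ℤ_11 = {x ∈ ℚ_11 : v_11(x) ≥ 0} and ℤ_11^× = {x ∈ ℤ_11 : v_11(x) = 0}. Here v_11(11) = v_11(num) − v_11(den) = 1; compare against these criteria.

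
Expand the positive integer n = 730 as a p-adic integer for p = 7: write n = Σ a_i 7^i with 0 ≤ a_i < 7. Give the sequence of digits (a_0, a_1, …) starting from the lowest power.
(a_0, a_1, …) = (2, 6, 0, 2)

Repeated division by 7 gives the digits low-to-high: 730 = 2 + 6·7^1 + 2·7^3. Digit sequence: (2, 6, 0, 2).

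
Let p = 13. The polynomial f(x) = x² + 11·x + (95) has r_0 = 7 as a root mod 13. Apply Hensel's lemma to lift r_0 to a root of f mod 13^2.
r_1 = 59 (mod 169)

Hensel: r_{i+1} = r_i − f(r_i)·(f′(r_i))^{-1} mod 13^{i+2}, f′(x) = 2x + 11. Iterate:
  r_0 = 7 (mod 13)
  r_1 = 59 (mod 169)
Final: r = 59 satisfies f(r) ≡ 0 mod 13^2.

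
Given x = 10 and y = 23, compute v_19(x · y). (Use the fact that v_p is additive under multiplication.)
v_19(230) = 0

v_p(x) = 0 (factor: 10 = 19^0 · 10); v_p(y) = 0 (factor: 23 = 19^0 · 23). Additivity: v_p(xy) = v_p(x) + v_p(y) = 0 + 0 = 0. (Direct check: xy = 230 = 19^0 · (230).)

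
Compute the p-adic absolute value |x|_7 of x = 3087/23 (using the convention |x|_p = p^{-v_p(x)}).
|3087/23|_7 = 1/343

Step 1 — compute v_7(x) by factoring powers of 7 out of the numerator and denominator: v_7(3087/23) = 3. Step 2 — apply |x|_p = p^{-v_p(x)} = 7^{-3} = 1/343.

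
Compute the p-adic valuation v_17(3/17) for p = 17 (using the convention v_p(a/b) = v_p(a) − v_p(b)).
v_17(3/17) = -1

Factor powers of 17 from the numerator and denominator of the reduced fraction: 3 = 17^0 · 3 and 17 = 17^1 · 1. Apply v_p(a/b) = v_p(a) − v_p(b): v_17(3/17) = 0 − 1 = -1.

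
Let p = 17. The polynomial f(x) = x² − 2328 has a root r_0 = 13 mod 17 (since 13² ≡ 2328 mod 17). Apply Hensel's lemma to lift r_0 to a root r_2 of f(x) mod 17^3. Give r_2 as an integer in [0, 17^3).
r_2 = 4620 (mod 4913)

Hensel's recurrence: r_{i+1} = r_i − f(r_i)·(f′(r_i))^{-1} mod 17^{i+2}, with f′(x) = 2x. Iterate:
  r_0 = 13 (mod 17)
  r_1 = 285 (mod 289)
  r_2 = 4620 (mod 4913)
Final: r_2 = 4620, and one checks f(r_2) ≡ 0 mod 17^3.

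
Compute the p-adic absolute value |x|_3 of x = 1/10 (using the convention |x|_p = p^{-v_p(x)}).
|1/10|_3 = 1

Step 1 — compute v_3(x) by factoring powers of 3 out of the numerator and denominator: v_3(1/10) = 0. Step 2 — apply |x|_p = p^{-v_p(x)} = 3^{0} = 1.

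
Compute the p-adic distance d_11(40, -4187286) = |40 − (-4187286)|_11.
d_11(40, -4187286) = 1/161051

Step 1 — x − y = 40 − (-4187286) = 4187326. Step 2 — v_11(4187326) = 5 (factor: 4187326 = (11^5 · 26); the sign does not affect v_p). Step 3 — |x − y|_11 = 11^{-5} = 1/161051.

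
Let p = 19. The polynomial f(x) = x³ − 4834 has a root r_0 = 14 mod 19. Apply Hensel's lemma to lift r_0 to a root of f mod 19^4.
r_3 = 4061 (mod 130321)

Hensel: r_{i+1} = r_i − f(r_i)/f′(r_i) mod 19^{i+2}, where f′(x) = 3x². Iterate:
  r_0 = 14 (mod 19)
  r_1 = 90 (mod 361)
  r_2 = 4061 (mod 6859)
  r_3 = 4061 (mod 130321)
Final: r = 4061 with f(r) ≡ 0 mod 19^4.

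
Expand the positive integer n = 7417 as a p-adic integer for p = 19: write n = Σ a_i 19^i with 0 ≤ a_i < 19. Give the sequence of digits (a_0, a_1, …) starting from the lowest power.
(a_0, a_1, …) = (7, 10, 1, 1)

Repeated division by 19 gives the digits low-to-high: 7417 = 7 + 10·19^1 + 1·19^2 + 1·19^3. Digit sequence: (7, 10, 1, 1).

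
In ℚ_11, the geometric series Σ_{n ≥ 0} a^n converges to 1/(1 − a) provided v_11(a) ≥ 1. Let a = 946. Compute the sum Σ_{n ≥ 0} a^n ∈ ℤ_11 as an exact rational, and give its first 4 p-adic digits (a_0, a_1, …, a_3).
Σ a^n = 1/(1 − a) = -1/945;  first 4 digits = (1, 9, 0, 5)

v_11(a) = 1 ≥ 1, so the series converges in ℤ_11 to 1/(1 − a) = 1/(1 − 946) = -1/945. Expand this rational in ℤ_11: compute digits iteratively via d_i = x_i mod 11, x_{i+1} = (x_i − d_i)/11. The first 4 digits are (1, 9, 0, 5).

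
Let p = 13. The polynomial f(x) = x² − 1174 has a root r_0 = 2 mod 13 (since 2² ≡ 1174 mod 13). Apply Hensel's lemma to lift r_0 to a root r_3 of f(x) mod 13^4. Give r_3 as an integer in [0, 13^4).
r_3 = 5956 (mod 28561)

Hensel's recurrence: r_{i+1} = r_i − f(r_i)·(f′(r_i))^{-1} mod 13^{i+2}, with f′(x) = 2x. Iterate:
  r_0 = 2 (mod 13)
  r_1 = 41 (mod 169)
  r_2 = 1562 (mod 2197)
  r_3 = 5956 (mod 28561)
Final: r_3 = 5956, and one checks f(r_3) ≡ 0 mod 13^4.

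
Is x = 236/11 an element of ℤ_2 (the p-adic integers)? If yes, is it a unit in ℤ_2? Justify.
x ∈ ℤ_2 but not a unit; v_2(x) = 2 > 0

ℤ_2 = {x ∈ ℚ_2 : v_2(x) ≥ 0} and ℤ_2^× = {x ∈ ℤ_2 : v_2(x) = 0}. Here v_2(236/11) = v_2(num) − v_2(den) = 2; compare against these criteria.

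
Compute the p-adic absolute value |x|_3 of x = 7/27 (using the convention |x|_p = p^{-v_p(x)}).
|7/27|_3 = 27

Step 1 — compute v_3(x) by factoring powers of 3 out of the numerator and denominator: v_3(7/27) = -3. Step 2 — apply |x|_p = p^{-v_p(x)} = 3^{3} = 27.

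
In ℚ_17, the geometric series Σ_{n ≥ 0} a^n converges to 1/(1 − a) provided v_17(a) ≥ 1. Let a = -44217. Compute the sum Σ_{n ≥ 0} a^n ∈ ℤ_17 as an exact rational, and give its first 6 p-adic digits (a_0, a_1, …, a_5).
Σ a^n = 1/(1 − a) = 1/44218;  first 6 digits = (1, 0, 0, 8, 16, 16)

v_17(a) = 3 ≥ 1, so the series converges in ℤ_17 to 1/(1 − a) = 1/(1 − (-44217)) = 1/44218. Expand this rational in ℤ_17: compute digits iteratively via d_i = x_i mod 17, x_{i+1} = (x_i − d_i)/17. The first 6 digits are (1, 0, 0, 8, 16, 16).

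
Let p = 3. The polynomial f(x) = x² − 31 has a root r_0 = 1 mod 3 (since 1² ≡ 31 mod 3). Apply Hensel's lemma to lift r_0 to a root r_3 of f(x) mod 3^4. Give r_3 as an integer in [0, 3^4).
r_3 = 52 (mod 81)

Hensel's recurrence: r_{i+1} = r_i − f(r_i)·(f′(r_i))^{-1} mod 3^{i+2}, with f′(x) = 2x. Iterate:
  r_0 = 1 (mod 3)
  r_1 = 7 (mod 9)
  r_2 = 25 (mod 27)
  r_3 = 52 (mod 81)
Final: r_3 = 52, and one checks f(r_3) ≡ 0 mod 3^4.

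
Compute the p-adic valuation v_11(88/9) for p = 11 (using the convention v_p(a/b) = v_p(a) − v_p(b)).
v_11(88/9) = 1

Factor powers of 11 from the numerator and denominator of the reduced fraction: 88 = 11^1 · 8 and 9 = 11^0 · 9. Apply v_p(a/b) = v_p(a) − v_p(b): v_11(88/9) = 1 − 0 = 1.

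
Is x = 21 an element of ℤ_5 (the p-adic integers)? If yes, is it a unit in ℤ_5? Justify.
x ∈ ℤ_5^× (unit); v_5(x) = 0

ℤ_5 = {x ∈ ℚ_5 : v_5(x) ≥ 0} and ℤ_5^× = {x ∈ ℤ_5 : v_5(x) = 0}. Here v_5(21) = v_5(num) − v_5(den) = 0; compare against these criteria.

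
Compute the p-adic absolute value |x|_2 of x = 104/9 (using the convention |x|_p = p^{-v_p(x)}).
|104/9|_2 = 1/8

Step 1 — compute v_2(x) by factoring powers of 2 out of the numerator and denominator: v_2(104/9) = 3. Step 2 — apply |x|_p = p^{-v_p(x)} = 2^{-3} = 1/8.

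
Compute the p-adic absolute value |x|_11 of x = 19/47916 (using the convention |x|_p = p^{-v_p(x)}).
|19/47916|_11 = 1331

Step 1 — compute v_11(x) by factoring powers of 11 out of the numerator and denominator: v_11(19/47916) = -3. Step 2 — apply |x|_p = p^{-v_p(x)} = 11^{3} = 1331.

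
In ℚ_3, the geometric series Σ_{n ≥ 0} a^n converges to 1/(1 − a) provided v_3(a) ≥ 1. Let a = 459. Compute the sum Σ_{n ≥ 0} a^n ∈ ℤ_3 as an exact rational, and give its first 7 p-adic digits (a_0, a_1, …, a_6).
Σ a^n = 1/(1 − a) = -1/458;  first 7 digits = (1, 0, 0, 2, 2, 1, 1)

v_3(a) = 3 ≥ 1, so the series converges in ℤ_3 to 1/(1 − a) = 1/(1 − 459) = -1/458. Expand this rational in ℤ_3: compute digits iteratively via d_i = x_i mod 3, x_{i+1} = (x_i − d_i)/3. The first 7 digits are (1, 0, 0, 2, 2, 1, 1).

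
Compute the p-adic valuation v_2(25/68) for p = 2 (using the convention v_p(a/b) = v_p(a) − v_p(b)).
v_2(25/68) = -2

Factor powers of 2 from the numerator and denominator of the reduced fraction: 25 = 2^0 · 25 and 68 = 2^2 · 17. Apply v_p(a/b) = v_p(a) − v_p(b): v_2(25/68) = 0 − 2 = -2.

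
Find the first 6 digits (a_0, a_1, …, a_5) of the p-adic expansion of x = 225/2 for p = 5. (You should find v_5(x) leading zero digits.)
(a_0, …, a_5) = (0, 0, 2, 3, 2, 2)

v_5(225/2) = 2, so a_0 = ... = a_1 = 0. Factor out: x = 5^2 · u with u = 9/2 a unit in ℤ_5. Expand u iteratively via a_{v+i} = u_i mod 5, u_{i+1} = (u_i − a_{v+i})/5:
  u_0 = 9/2;  a_2 = 2;  u_1 = (u_0 − 2)/5 = 1/2
  u_1 = 1/2;  a_3 = 3;  u_2 = (u_1 − 3)/5 = -1/2
  u_2 = -1/2;  a_4 = 2;  u_3 = (u_2 − 2)/5 = -1/2
  u_3 = -1/2;  a_5 = 2;  u_4 = (u_3 − 2)/5 = -1/2
Digits: (0, 0, 2, 3, 2, 2).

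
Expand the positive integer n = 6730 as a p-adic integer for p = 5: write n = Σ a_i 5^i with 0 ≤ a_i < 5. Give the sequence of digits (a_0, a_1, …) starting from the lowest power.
(a_0, a_1, …) = (0, 1, 4, 3, 0, 2)

Repeated division by 5 gives the digits low-to-high: 6730 = 1·5^1 + 4·5^2 + 3·5^3 + 2·5^5. Digit sequence: (0, 1, 4, 3, 0, 2).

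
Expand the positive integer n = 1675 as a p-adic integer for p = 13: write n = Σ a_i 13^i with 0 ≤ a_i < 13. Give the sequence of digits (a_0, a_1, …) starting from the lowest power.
(a_0, a_1, …) = (11, 11, 9)

Repeated division by 13 gives the digits low-to-high: 1675 = 11 + 11·13^1 + 9·13^2. Digit sequence: (11, 11, 9).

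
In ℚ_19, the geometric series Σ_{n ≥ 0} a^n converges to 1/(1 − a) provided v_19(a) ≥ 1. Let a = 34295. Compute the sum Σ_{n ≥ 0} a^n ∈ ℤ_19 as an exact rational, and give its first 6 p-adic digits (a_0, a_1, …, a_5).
Σ a^n = 1/(1 − a) = -1/34294;  first 6 digits = (1, 0, 0, 5, 0, 0)

v_19(a) = 3 ≥ 1, so the series converges in ℤ_19 to 1/(1 − a) = 1/(1 − 34295) = -1/34294. Expand this rational in ℤ_19: compute digits iteratively via d_i = x_i mod 19, x_{i+1} = (x_i − d_i)/19. The first 6 digits are (1, 0, 0, 5, 0, 0).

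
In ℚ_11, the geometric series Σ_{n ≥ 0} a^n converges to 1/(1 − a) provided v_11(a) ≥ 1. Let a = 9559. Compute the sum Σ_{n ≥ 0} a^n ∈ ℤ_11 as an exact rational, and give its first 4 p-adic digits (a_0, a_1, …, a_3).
Σ a^n = 1/(1 − a) = -1/9558;  first 4 digits = (1, 0, 2, 7)

v_11(a) = 2 ≥ 1, so the series converges in ℤ_11 to 1/(1 − a) = 1/(1 − 9559) = -1/9558. Expand this rational in ℤ_11: compute digits iteratively via d_i = x_i mod 11, x_{i+1} = (x_i − d_i)/11. The first 4 digits are (1, 0, 2, 7).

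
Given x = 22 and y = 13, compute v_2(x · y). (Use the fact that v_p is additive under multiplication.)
v_2(286) = 1

v_p(x) = 1 (factor: 22 = 2^1 · 11); v_p(y) = 0 (factor: 13 = 2^0 · 13). Additivity: v_p(xy) = v_p(x) + v_p(y) = 1 + 0 = 1. (Direct check: xy = 286 = 2^1 · (143).)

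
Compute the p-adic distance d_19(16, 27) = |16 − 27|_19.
d_19(16, 27) = 1

Step 1 — x − y = 16 − 27 = -11. Step 2 — v_19(-11) = 0 (factor: -11 = −(19^0 · 11); the sign does not affect v_p). Step 3 — |x − y|_19 = 19^{0} = 1.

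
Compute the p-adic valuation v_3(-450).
v_3(-450) = 2

v_3(n) is the largest exponent k such that 3^k divides n. Factor out: -450 = -3^2 · 50. (Sign doesn't affect v_p.) So v_3(-450) = 2.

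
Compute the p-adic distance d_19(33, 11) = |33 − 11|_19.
d_19(33, 11) = 1

Step 1 — x − y = 33 − 11 = 22. Step 2 — v_19(22) = 0 (factor: 22 = (19^0 · 22); the sign does not affect v_p). Step 3 — |x − y|_19 = 19^{0} = 1.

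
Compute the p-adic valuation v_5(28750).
v_5(28750) = 4

v_5(n) is the largest exponent k such that 5^k divides n. Factor out: 28750 = 5^4 · 46. (Sign doesn't affect v_p.) So v_5(28750) = 4.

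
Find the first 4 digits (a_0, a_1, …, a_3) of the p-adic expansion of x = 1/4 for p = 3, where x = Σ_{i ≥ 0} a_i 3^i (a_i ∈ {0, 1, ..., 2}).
(a_0, …, a_3) = (1, 2, 0, 2)

v_3(1/4) = 0 (numerator and denominator both coprime to 3), so x ∈ ℤ_3^×. Compute digits iteratively via a_i = x_i mod 3, x_{i+1} = (x_i − a_i)/3, with x_0 = x:
  x_0 = 1/4;  a_0 = 1;  x_1 = (x_0 − 1)/3 = -1/4
  x_1 = -1/4;  a_1 = 2;  x_2 = (x_1 − 2)/3 = -3/4
  x_2 = -3/4;  a_2 = 0;  x_3 = (x_2 − 0)/3 = -1/4
  x_3 = -1/4;  a_3 = 2;  x_4 = (x_3 − 2)/3 = -3/4
Digits: (1, 2, 0, 2).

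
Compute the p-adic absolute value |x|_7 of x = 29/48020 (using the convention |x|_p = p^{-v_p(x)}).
|29/48020|_7 = 2401

Step 1 — compute v_7(x) by factoring powers of 7 out of the numerator and denominator: v_7(29/48020) = -4. Step 2 — apply |x|_p = p^{-v_p(x)} = 7^{4} = 2401.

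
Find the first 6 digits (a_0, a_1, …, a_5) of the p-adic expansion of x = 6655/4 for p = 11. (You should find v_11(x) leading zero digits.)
(a_0, …, a_5) = (0, 0, 0, 4, 8, 2)

v_11(6655/4) = 3, so a_0 = ... = a_2 = 0. Factor out: x = 11^3 · u with u = 5/4 a unit in ℤ_11. Expand u iteratively via a_{v+i} = u_i mod 11, u_{i+1} = (u_i − a_{v+i})/11:
  u_0 = 5/4;  a_3 = 4;  u_1 = (u_0 − 4)/11 = -1/4
  u_1 = -1/4;  a_4 = 8;  u_2 = (u_1 − 8)/11 = -3/4
  u_2 = -3/4;  a_5 = 2;  u_3 = (u_2 − 2)/11 = -1/4
Digits: (0, 0, 0, 4, 8, 2).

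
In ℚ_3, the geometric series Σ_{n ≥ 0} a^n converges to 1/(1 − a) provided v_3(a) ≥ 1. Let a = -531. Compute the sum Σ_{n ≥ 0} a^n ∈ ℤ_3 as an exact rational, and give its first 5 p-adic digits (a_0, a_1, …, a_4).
Σ a^n = 1/(1 − a) = 1/532;  first 5 digits = (1, 0, 1, 1, 0)

v_3(a) = 2 ≥ 1, so the series converges in ℤ_3 to 1/(1 − a) = 1/(1 − (-531)) = 1/532. Expand this rational in ℤ_3: compute digits iteratively via d_i = x_i mod 3, x_{i+1} = (x_i − d_i)/3. The first 5 digits are (1, 0, 1, 1, 0).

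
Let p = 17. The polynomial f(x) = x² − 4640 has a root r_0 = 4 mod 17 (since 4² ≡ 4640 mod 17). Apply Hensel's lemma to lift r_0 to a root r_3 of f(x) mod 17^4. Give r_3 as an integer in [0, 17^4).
r_3 = 582 (mod 83521)

Hensel's recurrence: r_{i+1} = r_i − f(r_i)·(f′(r_i))^{-1} mod 17^{i+2}, with f′(x) = 2x. Iterate:
  r_0 = 4 (mod 17)
  r_1 = 4 (mod 289)
  r_2 = 582 (mod 4913)
  r_3 = 582 (mod 83521)
Final: r_3 = 582, and one checks f(r_3) ≡ 0 mod 17^4.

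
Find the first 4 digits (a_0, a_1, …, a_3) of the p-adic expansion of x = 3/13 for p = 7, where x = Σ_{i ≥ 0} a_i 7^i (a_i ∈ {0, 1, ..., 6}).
(a_0, …, a_3) = (4, 0, 1, 2)

v_7(3/13) = 0 (numerator and denominator both coprime to 7), so x ∈ ℤ_7^×. Compute digits iteratively via a_i = x_i mod 7, x_{i+1} = (x_i − a_i)/7, with x_0 = x:
  x_0 = 3/13;  a_0 = 4;  x_1 = (x_0 − 4)/7 = -7/13
  x_1 = -7/13;  a_1 = 0;  x_2 = (x_1 − 0)/7 = -1/13
  x_2 = -1/13;  a_2 = 1;  x_3 = (x_2 − 1)/7 = -2/13
  x_3 = -2/13;  a_3 = 2;  x_4 = (x_3 − 2)/7 = -4/13
Digits: (4, 0, 1, 2).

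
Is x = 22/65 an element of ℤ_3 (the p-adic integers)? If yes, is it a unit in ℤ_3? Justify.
x ∈ ℤ_3^× (unit); v_3(x) = 0

ℤ_3 = {x ∈ ℚ_3 : v_3(x) ≥ 0} and ℤ_3^× = {x ∈ ℤ_3 : v_3(x) = 0}. Here v_3(22/65) = v_3(num) − v_3(den) = 0; compare against these criteria.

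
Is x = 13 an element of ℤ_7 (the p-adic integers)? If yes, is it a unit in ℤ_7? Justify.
x ∈ ℤ_7^× (unit); v_7(x) = 0

ℤ_7 = {x ∈ ℚ_7 : v_7(x) ≥ 0} and ℤ_7^× = {x ∈ ℤ_7 : v_7(x) = 0}. Here v_7(13) = v_7(num) − v_7(den) = 0; compare against these criteria.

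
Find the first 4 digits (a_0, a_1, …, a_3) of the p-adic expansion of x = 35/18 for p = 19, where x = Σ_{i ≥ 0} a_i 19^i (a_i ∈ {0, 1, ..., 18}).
(a_0, …, a_3) = (3, 1, 1, 1)

v_19(35/18) = 0 (numerator and denominator both coprime to 19), so x ∈ ℤ_19^×. Compute digits iteratively via a_i = x_i mod 19, x_{i+1} = (x_i − a_i)/19, with x_0 = x:
  x_0 = 35/18;  a_0 = 3;  x_1 = (x_0 − 3)/19 = -1/18
  x_1 = -1/18;  a_1 = 1;  x_2 = (x_1 − 1)/19 = -1/18
  x_2 = -1/18;  a_2 = 1;  x_3 = (x_2 − 1)/19 = -1/18
  x_3 = -1/18;  a_3 = 1;  x_4 = (x_3 − 1)/19 = -1/18
Digits: (3, 1, 1, 1).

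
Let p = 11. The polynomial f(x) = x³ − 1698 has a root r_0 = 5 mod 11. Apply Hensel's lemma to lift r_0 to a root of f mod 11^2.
r_1 = 5 (mod 121)

Hensel: r_{i+1} = r_i − f(r_i)/f′(r_i) mod 11^{i+2}, where f′(x) = 3x². Iterate:
  r_0 = 5 (mod 11)
  r_1 = 5 (mod 121)
Final: r = 5 with f(r) ≡ 0 mod 11^2.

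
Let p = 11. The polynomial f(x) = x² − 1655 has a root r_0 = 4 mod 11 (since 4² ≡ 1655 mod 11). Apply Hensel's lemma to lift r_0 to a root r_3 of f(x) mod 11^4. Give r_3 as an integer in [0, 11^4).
r_3 = 9299 (mod 14641)

Hensel's recurrence: r_{i+1} = r_i − f(r_i)·(f′(r_i))^{-1} mod 11^{i+2}, with f′(x) = 2x. Iterate:
  r_0 = 4 (mod 11)
  r_1 = 103 (mod 121)
  r_2 = 1313 (mod 1331)
  r_3 = 9299 (mod 14641)
Final: r_3 = 9299, and one checks f(r_3) ≡ 0 mod 11^4.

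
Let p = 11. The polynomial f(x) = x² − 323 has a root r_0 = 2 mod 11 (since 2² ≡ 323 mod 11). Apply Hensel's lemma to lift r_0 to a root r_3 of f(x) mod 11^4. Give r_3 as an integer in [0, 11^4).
r_3 = 11365 (mod 14641)

Hensel's recurrence: r_{i+1} = r_i − f(r_i)·(f′(r_i))^{-1} mod 11^{i+2}, with f′(x) = 2x. Iterate:
  r_0 = 2 (mod 11)
  r_1 = 112 (mod 121)
  r_2 = 717 (mod 1331)
  r_3 = 11365 (mod 14641)
Final: r_3 = 11365, and one checks f(r_3) ≡ 0 mod 11^4.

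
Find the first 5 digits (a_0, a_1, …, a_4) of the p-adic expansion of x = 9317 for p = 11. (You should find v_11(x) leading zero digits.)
(a_0, …, a_4) = (0, 0, 0, 7, 0)

v_11(9317) = 3, so a_0 = ... = a_2 = 0. Factor out: x = 11^3 · u with u = 7 a unit in ℤ_11. Expand u iteratively via a_{v+i} = u_i mod 11, u_{i+1} = (u_i − a_{v+i})/11:
  u_0 = 7;  a_3 = 7;  u_1 = (u_0 − 7)/11 = 0
  u_1 = 0;  a_4 = 0;  u_2 = (u_1 − 0)/11 = 0
Digits: (0, 0, 0, 7, 0).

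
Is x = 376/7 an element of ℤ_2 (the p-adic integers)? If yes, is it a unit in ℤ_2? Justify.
x ∈ ℤ_2 but not a unit; v_2(x) = 3 > 0

ℤ_2 = {x ∈ ℚ_2 : v_2(x) ≥ 0} and ℤ_2^× = {x ∈ ℤ_2 : v_2(x) = 0}. Here v_2(376/7) = v_2(num) − v_2(den) = 3; compare against these criteria.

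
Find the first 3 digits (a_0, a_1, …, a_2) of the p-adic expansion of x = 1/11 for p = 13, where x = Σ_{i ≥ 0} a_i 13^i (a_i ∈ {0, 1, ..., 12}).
(a_0, …, a_2) = (6, 9, 4)

v_13(1/11) = 0 (numerator and denominator both coprime to 13), so x ∈ ℤ_13^×. Compute digits iteratively via a_i = x_i mod 13, x_{i+1} = (x_i − a_i)/13, with x_0 = x:
  x_0 = 1/11;  a_0 = 6;  x_1 = (x_0 − 6)/13 = -5/11
  x_1 = -5/11;  a_1 = 9;  x_2 = (x_1 − 9)/13 = -8/11
  x_2 = -8/11;  a_2 = 4;  x_3 = (x_2 − 4)/13 = -4/11
Digits: (6, 9, 4).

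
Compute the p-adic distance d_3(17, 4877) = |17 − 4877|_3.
d_3(17, 4877) = 1/243

Step 1 — x − y = 17 − 4877 = -4860. Step 2 — v_3(-4860) = 5 (factor: -4860 = −(3^5 · 20); the sign does not affect v_p). Step 3 — |x − y|_3 = 3^{-5} = 1/243.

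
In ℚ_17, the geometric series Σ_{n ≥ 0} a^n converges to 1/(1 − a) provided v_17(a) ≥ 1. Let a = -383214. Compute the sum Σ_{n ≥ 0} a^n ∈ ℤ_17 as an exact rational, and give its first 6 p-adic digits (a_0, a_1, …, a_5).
Σ a^n = 1/(1 − a) = 1/383215;  first 6 digits = (1, 0, 0, 7, 12, 16)

v_17(a) = 3 ≥ 1, so the series converges in ℤ_17 to 1/(1 − a) = 1/(1 − (-383214)) = 1/383215. Expand this rational in ℤ_17: compute digits iteratively via d_i = x_i mod 17, x_{i+1} = (x_i − d_i)/17. The first 6 digits are (1, 0, 0, 7, 12, 16).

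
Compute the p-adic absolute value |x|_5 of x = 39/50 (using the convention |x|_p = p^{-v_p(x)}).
|39/50|_5 = 25

Step 1 — compute v_5(x) by factoring powers of 5 out of the numerator and denominator: v_5(39/50) = -2. Step 2 — apply |x|_p = p^{-v_p(x)} = 5^{2} = 25.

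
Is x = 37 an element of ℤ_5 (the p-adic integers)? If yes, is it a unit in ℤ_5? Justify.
x ∈ ℤ_5^× (unit); v_5(x) = 0

ℤ_5 = {x ∈ ℚ_5 : v_5(x) ≥ 0} and ℤ_5^× = {x ∈ ℤ_5 : v_5(x) = 0}. Here v_5(37) = v_5(num) − v_5(den) = 0; compare against these criteria.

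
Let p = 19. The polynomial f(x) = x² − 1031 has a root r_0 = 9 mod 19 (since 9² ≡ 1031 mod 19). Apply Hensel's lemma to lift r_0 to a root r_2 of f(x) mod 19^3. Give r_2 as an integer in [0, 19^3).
r_2 = 5557 (mod 6859)

Hensel's recurrence: r_{i+1} = r_i − f(r_i)·(f′(r_i))^{-1} mod 19^{i+2}, with f′(x) = 2x. Iterate:
  r_0 = 9 (mod 19)
  r_1 = 142 (mod 361)
  r_2 = 5557 (mod 6859)
Final: r_2 = 5557, and one checks f(r_2) ≡ 0 mod 19^3.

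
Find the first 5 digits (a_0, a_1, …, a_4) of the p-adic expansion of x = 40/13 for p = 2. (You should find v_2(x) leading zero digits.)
(a_0, …, a_4) = (0, 0, 0, 1, 0)

v_2(40/13) = 3, so a_0 = ... = a_2 = 0. Factor out: x = 2^3 · u with u = 5/13 a unit in ℤ_2. Expand u iteratively via a_{v+i} = u_i mod 2, u_{i+1} = (u_i − a_{v+i})/2:
  u_0 = 5/13;  a_3 = 1;  u_1 = (u_0 − 1)/2 = -4/13
  u_1 = -4/13;  a_4 = 0;  u_2 = (u_1 − 0)/2 = -2/13
Digits: (0, 0, 0, 1, 0).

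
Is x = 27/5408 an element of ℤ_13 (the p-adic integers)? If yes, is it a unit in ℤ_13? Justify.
x ∉ ℤ_13 (v_13(x) = -2 < 0)

ℤ_13 = {x ∈ ℚ_13 : v_13(x) ≥ 0} and ℤ_13^× = {x ∈ ℤ_13 : v_13(x) = 0}. Here v_13(27/5408) = v_13(num) − v_13(den) = -2; compare against these criteria.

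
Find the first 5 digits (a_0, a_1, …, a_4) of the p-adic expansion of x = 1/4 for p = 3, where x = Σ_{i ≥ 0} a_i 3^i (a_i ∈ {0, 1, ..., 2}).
(a_0, …, a_4) = (1, 2, 0, 2, 0)

v_3(1/4) = 0 (numerator and denominator both coprime to 3), so x ∈ ℤ_3^×. Compute digits iteratively via a_i = x_i mod 3, x_{i+1} = (x_i − a_i)/3, with x_0 = x:
  x_0 = 1/4;  a_0 = 1;  x_1 = (x_0 − 1)/3 = -1/4
  x_1 = -1/4;  a_1 = 2;  x_2 = (x_1 − 2)/3 = -3/4
  x_2 = -3/4;  a_2 = 0;  x_3 = (x_2 − 0)/3 = -1/4
  x_3 = -1/4;  a_3 = 2;  x_4 = (x_3 − 2)/3 = -3/4
  x_4 = -3/4;  a_4 = 0;  x_5 = (x_4 − 0)/3 = -1/4
Digits: (1, 2, 0, 2, 0).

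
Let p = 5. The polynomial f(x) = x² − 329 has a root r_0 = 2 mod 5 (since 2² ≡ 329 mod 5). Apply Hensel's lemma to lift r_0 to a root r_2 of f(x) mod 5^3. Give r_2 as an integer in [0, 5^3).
r_2 = 52 (mod 125)

Hensel's recurrence: r_{i+1} = r_i − f(r_i)·(f′(r_i))^{-1} mod 5^{i+2}, with f′(x) = 2x. Iterate:
  r_0 = 2 (mod 5)
  r_1 = 2 (mod 25)
  r_2 = 52 (mod 125)
Final: r_2 = 52, and one checks f(r_2) ≡ 0 mod 5^3.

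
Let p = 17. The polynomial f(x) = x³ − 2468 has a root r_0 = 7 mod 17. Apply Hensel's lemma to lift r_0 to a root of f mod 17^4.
r_3 = 53455 (mod 83521)

Hensel: r_{i+1} = r_i − f(r_i)/f′(r_i) mod 17^{i+2}, where f′(x) = 3x². Iterate:
  r_0 = 7 (mod 17)
  r_1 = 279 (mod 289)
  r_2 = 4325 (mod 4913)
  r_3 = 53455 (mod 83521)
Final: r = 53455 with f(r) ≡ 0 mod 17^4.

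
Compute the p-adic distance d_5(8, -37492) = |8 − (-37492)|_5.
d_5(8, -37492) = 1/3125

Step 1 — x − y = 8 − (-37492) = 37500. Step 2 — v_5(37500) = 5 (factor: 37500 = (5^5 · 12); the sign does not affect v_p). Step 3 — |x − y|_5 = 5^{-5} = 1/3125.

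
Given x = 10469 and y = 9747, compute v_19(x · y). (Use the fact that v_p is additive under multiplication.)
v_19(102041343) = 4

v_p(x) = 2 (factor: 10469 = 19^2 · 29); v_p(y) = 2 (factor: 9747 = 19^2 · 27). Additivity: v_p(xy) = v_p(x) + v_p(y) = 2 + 2 = 4. (Direct check: xy = 102041343 = 19^4 · (783).)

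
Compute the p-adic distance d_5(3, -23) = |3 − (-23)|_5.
d_5(3, -23) = 1

Step 1 — x − y = 3 − (-23) = 26. Step 2 — v_5(26) = 0 (factor: 26 = (5^0 · 26); the sign does not affect v_p). Step 3 — |x − y|_5 = 5^{0} = 1.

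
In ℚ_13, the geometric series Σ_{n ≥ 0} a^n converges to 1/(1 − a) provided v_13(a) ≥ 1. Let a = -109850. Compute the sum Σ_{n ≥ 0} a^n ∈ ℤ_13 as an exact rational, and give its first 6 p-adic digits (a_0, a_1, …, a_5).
Σ a^n = 1/(1 − a) = 1/109851;  first 6 digits = (1, 0, 0, 2, 9, 12)

v_13(a) = 3 ≥ 1, so the series converges in ℤ_13 to 1/(1 − a) = 1/(1 − (-109850)) = 1/109851. Expand this rational in ℤ_13: compute digits iteratively via d_i = x_i mod 13, x_{i+1} = (x_i − d_i)/13. The first 6 digits are (1, 0, 0, 2, 9, 12).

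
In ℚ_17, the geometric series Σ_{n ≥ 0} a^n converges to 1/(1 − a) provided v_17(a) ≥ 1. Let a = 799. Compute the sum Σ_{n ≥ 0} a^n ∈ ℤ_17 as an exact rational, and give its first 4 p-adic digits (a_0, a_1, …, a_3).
Σ a^n = 1/(1 − a) = -1/798;  first 4 digits = (1, 13, 1, 15)

v_17(a) = 1 ≥ 1, so the series converges in ℤ_17 to 1/(1 − a) = 1/(1 − 799) = -1/798. Expand this rational in ℤ_17: compute digits iteratively via d_i = x_i mod 17, x_{i+1} = (x_i − d_i)/17. The first 4 digits are (1, 13, 1, 15).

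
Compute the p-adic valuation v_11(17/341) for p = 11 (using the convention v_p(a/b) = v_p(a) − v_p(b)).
v_11(17/341) = -1

Factor powers of 11 from the numerator and denominator of the reduced fraction: 17 = 11^0 · 17 and 341 = 11^1 · 31. Apply v_p(a/b) = v_p(a) − v_p(b): v_11(17/341) = 0 − 1 = -1.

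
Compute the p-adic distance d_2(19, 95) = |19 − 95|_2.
d_2(19, 95) = 1/4

Step 1 — x − y = 19 − 95 = -76. Step 2 — v_2(-76) = 2 (factor: -76 = −(2^2 · 19); the sign does not affect v_p). Step 3 — |x − y|_2 = 2^{-2} = 1/4.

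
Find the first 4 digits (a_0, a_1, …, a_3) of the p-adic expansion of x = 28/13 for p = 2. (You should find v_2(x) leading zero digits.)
(a_0, …, a_3) = (0, 0, 1, 1)

v_2(28/13) = 2, so a_0 = ... = a_1 = 0. Factor out: x = 2^2 · u with u = 7/13 a unit in ℤ_2. Expand u iteratively via a_{v+i} = u_i mod 2, u_{i+1} = (u_i − a_{v+i})/2:
  u_0 = 7/13;  a_2 = 1;  u_1 = (u_0 − 1)/2 = -3/13
  u_1 = -3/13;  a_3 = 1;  u_2 = (u_1 − 1)/2 = -8/13
Digits: (0, 0, 1, 1).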